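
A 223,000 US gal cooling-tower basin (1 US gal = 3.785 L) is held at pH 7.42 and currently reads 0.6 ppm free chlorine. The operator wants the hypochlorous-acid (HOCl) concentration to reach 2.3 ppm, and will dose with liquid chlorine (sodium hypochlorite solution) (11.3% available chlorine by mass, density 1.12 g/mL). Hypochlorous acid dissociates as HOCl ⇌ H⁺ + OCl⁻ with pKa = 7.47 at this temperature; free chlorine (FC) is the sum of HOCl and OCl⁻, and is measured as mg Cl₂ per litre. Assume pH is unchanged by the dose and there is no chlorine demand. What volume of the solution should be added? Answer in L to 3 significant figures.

Volume: 223,000 US gal × 3.785 L/gal = 844,055 L.
[OCl⁻]/[HOCl] = 10^(pH − pKa) = 10^(7.42 − 7.47) = 0.8913; fraction as HOCl = 1/(1 + 0.8913) = 0.5288.
Free chlorine required for 2.3 ppm HOCl: 2.3 / 0.5288 = 4.35 ppm.
FC to add: 4.35 − 0.6 = 3.75 mg/L as Cl₂.
Cl₂ equivalent: 3.75 mg/L × 844,055 L = 3165 g.
Product at 11.3% available Cl: 3165 / 0.113 = 28,010 g.
Volume: 28,010 g ÷ 1.12 g/mL = 25,010 mL.

25.0 L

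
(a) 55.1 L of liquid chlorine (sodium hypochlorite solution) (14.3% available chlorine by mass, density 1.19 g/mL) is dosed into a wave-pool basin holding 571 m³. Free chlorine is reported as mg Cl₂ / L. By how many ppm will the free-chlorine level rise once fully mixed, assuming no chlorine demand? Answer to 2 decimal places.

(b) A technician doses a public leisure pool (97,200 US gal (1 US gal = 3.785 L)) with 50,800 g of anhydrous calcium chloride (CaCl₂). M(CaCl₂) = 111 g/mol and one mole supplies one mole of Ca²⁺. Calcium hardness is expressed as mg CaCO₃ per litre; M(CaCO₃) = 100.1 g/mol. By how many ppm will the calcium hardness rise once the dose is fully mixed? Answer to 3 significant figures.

(a) 16.42 ppm; (b) 125 ppm

(a) Volume: 571 m³ = 571,000 L.
(a) Mass of solution: 55.1 L × 1000 mL/L × 1.19 g/mL = 65,570 g.
(a) Available chlorine delivered: 65,570 g × 0.143 = 9376 g as Cl₂.
(a) Concentration rise: 9376 g / 571,000 L = 16.42 mg/L = 16.42 ppm.

(b) Volume: 97,200 US gal × 3.785 L/gal = 367,902 L.
(b) Moles of Ca²⁺: 50,800 g ÷ 111 g/mol = 457.7 mol.
(b) As CaCO₃: 457.7 mol × 100.1 g/mol = 45,810 g.
(b) Rise: 45,810 g / 367,902 L × 1000 = 124.5 mg/L.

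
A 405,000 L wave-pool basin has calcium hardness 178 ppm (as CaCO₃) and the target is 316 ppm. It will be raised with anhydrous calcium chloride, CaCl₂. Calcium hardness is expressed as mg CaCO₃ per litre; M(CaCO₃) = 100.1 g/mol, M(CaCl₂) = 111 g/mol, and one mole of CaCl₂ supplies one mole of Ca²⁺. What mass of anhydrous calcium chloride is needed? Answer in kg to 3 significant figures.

Hardness to add: (316 − 178) = 138 mg/L as CaCO₃ × 405,000 L = 55,890 g as CaCO₃.
Moles of Ca²⁺ (1 mol Ca²⁺ ≡ 1 mol CaCO₃): 55,890 / 100.1 g/mol = 558.3 mol.
Mass of CaCl₂: 558.3 × 111 = 61,980 g.

62.0 kg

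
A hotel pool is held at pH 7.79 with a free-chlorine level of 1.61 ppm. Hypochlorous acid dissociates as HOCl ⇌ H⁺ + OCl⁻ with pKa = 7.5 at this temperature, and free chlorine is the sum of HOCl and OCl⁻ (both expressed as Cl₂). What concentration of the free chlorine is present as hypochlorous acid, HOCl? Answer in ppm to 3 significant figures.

0.546 ppm

[OCl⁻]/[HOCl] = 10^(pH − pKa) = 10^(7.79 − 7.5) = 10^0.29 = 1.95.
Fraction as HOCl = 1 / (1 + 1.95) = 0.339.
HOCl = 0.339 × 1.61 ppm = 0.5458 ppm.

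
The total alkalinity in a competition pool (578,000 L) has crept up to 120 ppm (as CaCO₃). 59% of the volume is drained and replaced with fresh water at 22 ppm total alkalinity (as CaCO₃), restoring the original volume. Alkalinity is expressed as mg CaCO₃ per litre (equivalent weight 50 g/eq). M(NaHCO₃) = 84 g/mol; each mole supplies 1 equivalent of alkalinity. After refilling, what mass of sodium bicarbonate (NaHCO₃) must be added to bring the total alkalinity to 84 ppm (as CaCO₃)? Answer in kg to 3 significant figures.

21.2 kg

After draining 59% and refilling: 120 × 0.41 + 22 × 0.59 = 62.18 ppm.
Deficit to target: 84 − 62.18 = 21.82 mg/L.
As CaCO₃: 21.82 mg/L × 578,000 L = 12,610 g; ÷ 50 g/eq ÷ 1 = 252.2 mol NaHCO₃.
Mass: 252.2 × 84 = 21,190 g.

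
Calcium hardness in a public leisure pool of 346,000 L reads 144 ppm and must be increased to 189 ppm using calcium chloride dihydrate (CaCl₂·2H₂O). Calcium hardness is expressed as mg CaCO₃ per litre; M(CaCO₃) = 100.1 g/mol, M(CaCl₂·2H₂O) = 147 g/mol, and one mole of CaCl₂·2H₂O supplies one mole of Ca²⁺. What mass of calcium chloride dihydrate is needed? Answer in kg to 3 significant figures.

22.9 kg

Hardness to add: (189 − 144) = 45 mg/L as CaCO₃ × 346,000 L = 15,570 g as CaCO₃.
Moles of Ca²⁺ (1 mol Ca²⁺ ≡ 1 mol CaCO₃): 15,570 / 100.1 g/mol = 155.5 mol.
Mass of CaCl₂·2H₂O: 155.5 × 147 = 22,870 g.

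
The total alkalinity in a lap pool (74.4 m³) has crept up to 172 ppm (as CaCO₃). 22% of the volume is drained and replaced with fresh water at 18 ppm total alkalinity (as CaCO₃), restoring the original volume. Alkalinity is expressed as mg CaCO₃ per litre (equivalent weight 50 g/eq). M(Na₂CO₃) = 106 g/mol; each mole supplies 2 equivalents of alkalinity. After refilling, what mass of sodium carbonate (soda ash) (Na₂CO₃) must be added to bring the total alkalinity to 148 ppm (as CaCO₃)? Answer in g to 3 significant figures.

779 g

Volume: 74.4 m³ = 74,400 L.
After draining 22% and refilling: 172 × 0.78 + 18 × 0.22 = 138.12 ppm.
Deficit to target: 148 − 138.12 = 9.88 mg/L.
As CaCO₃: 9.88 mg/L × 74,400 L = 735.1 g; ÷ 50 g/eq ÷ 2 = 7.351 mol Na₂CO₃.
Mass: 7.351 × 106 = 779.2 g.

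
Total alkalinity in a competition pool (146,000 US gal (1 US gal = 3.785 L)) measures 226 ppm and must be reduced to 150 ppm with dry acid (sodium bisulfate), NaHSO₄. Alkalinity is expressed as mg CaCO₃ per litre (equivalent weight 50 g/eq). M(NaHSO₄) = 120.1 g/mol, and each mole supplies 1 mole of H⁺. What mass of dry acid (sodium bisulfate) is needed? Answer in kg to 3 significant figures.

Volume: 146,000 US gal × 3.785 L/gal = 552,610 L.
Alkalinity to neutralize: (226 − 150) = 76 mg/L as CaCO₃ × 552,610 L = 42,000 g as CaCO₃.
Equivalents of H⁺ required: 42,000 ÷ 50 g/eq = 840 eq = 840 mol NaHSO₄.
Mass of NaHSO₄: 840 × 120.1 = 100,900 g.

101 kg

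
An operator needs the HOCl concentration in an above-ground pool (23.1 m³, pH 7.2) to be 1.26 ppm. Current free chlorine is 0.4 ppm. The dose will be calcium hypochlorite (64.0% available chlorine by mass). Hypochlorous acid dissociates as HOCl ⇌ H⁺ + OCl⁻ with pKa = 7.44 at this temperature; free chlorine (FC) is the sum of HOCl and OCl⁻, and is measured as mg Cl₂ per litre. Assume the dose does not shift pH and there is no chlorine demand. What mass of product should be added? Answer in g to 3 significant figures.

Volume: 23.1 m³ = 23,100 L.
[OCl⁻]/[HOCl] = 10^(pH − pKa) = 10^(7.2 − 7.44) = 0.5754; fraction as HOCl = 1/(1 + 0.5754) = 0.6347.
Free chlorine required for 1.26 ppm HOCl: 1.26 / 0.6347 = 1.985 ppm.
FC to add: 1.985 − 0.4 = 1.585 mg/L as Cl₂.
Cl₂ equivalent: 1.585 mg/L × 23,100 L = 36.61 g.
Product at 64.0% available Cl: 36.61 / 0.64 = 57.21 g.

57.2 g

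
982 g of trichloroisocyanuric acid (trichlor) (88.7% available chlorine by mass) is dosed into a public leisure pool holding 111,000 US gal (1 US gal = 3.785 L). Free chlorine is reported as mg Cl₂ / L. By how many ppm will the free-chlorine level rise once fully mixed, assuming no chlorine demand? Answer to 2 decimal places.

Volume: 111,000 US gal × 3.785 L/gal = 420,135 L.
Available chlorine delivered: 982 g × 0.887 = 871 g as Cl₂.
Concentration rise: 871 g / 420,135 L = 2.073 mg/L = 2.07 ppm.

2.07 ppm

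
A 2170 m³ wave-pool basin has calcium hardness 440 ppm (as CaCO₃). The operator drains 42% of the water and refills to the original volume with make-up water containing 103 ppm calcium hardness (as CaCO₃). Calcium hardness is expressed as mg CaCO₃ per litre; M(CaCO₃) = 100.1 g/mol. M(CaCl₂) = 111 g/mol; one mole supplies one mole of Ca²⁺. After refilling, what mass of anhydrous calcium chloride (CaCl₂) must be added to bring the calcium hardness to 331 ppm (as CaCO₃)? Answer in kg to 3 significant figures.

78.3 kg

Volume: 2170 m³ = 2,170,000 L.
After draining 42% and refilling: 440 × 0.58 + 103 × 0.42 = 298.46 ppm.
Deficit to target: 331 − 298.46 = 32.54 mg/L.
As CaCO₃: 32.54 mg/L × 2,170,000 L = 70,610 g; ÷ 100.1 = 705.4 mol Ca²⁺.
Mass: 705.4 × 111 = 78,300 g.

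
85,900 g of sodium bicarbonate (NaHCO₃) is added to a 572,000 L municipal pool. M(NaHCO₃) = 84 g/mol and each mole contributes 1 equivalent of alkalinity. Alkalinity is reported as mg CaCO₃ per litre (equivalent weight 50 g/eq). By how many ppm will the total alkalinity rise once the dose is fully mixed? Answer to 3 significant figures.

89.4 ppm

Moles of NaHCO₃: 85,900 g ÷ 84 g/mol = 1023 mol → 1023 eq of alkalinity.
As CaCO₃: 1023 eq × 50 g/eq = 51,130 g.
Rise: 51,130 g / 572,000 L × 1000 = 89.39 mg/L.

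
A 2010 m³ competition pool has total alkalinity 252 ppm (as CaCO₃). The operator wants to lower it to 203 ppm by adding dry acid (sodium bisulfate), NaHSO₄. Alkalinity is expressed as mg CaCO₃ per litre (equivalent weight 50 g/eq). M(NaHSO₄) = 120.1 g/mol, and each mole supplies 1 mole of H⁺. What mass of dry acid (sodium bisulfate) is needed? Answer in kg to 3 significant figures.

237 kg

Volume: 2010 m³ = 2,010,000 L.
Alkalinity to neutralize: (252 − 203) = 49 mg/L as CaCO₃ × 2,010,000 L = 98,490 g as CaCO₃.
Equivalents of H⁺ required: 98,490 ÷ 50 g/eq = 1970 eq = 1970 mol NaHSO₄.
Mass of NaHSO₄: 1970 × 120.1 = 236,600 g.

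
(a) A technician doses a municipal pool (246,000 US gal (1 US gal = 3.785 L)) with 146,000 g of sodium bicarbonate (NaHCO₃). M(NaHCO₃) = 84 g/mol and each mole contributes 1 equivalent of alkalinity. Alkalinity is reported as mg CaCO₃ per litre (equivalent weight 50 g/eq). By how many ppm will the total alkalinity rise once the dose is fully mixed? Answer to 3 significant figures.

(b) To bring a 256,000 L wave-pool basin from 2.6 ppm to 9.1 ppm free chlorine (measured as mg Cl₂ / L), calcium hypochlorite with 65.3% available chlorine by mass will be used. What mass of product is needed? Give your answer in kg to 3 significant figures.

(a) Volume: 246,000 US gal × 3.785 L/gal = 931,110 L.
(a) Moles of NaHCO₃: 146,000 g ÷ 84 g/mol = 1738 mol → 1738 eq of alkalinity.
(a) As CaCO₃: 1738 eq × 50 g/eq = 86,900 g.
(a) Rise: 86,900 g / 931,110 L × 1000 = 93.33 mg/L.

(b) Chlorine deficit: 9.1 − 2.6 = 6.5 ppm = 6.5 mg/L as Cl₂.
(b) Cl₂ equivalent needed: 6.5 mg/L × 256,000 L = 1,664,000 mg = 1664 g.
(b) Product at 65.3% available chlorine: 1664 / 0.653 = 2548 g.

(a) 93.3 ppm; (b) 2.55 kg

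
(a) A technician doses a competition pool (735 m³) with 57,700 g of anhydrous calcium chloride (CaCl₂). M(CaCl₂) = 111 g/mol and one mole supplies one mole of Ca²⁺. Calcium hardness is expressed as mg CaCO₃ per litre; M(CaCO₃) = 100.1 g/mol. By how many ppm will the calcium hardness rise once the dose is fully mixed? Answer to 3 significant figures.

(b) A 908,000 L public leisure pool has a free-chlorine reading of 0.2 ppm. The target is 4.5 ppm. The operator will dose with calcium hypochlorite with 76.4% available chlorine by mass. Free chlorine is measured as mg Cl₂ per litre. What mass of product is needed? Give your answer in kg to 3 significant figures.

(a) Volume: 735 m³ = 735,000 L.
(a) Moles of Ca²⁺: 57,700 g ÷ 111 g/mol = 519.8 mol.
(a) As CaCO₃: 519.8 mol × 100.1 g/mol = 52,030 g.
(a) Rise: 52,030 g / 735,000 L × 1000 = 70.79 mg/L.

(b) Chlorine deficit: 4.5 − 0.2 = 4.3 ppm = 4.3 mg/L as Cl₂.
(b) Cl₂ equivalent needed: 4.3 mg/L × 908,000 L = 3,904,000 mg = 3904 g.
(b) Product at 76.4% available chlorine: 3904 / 0.764 = 5110 g.

(a) 70.8 ppm; (b) 5.11 kg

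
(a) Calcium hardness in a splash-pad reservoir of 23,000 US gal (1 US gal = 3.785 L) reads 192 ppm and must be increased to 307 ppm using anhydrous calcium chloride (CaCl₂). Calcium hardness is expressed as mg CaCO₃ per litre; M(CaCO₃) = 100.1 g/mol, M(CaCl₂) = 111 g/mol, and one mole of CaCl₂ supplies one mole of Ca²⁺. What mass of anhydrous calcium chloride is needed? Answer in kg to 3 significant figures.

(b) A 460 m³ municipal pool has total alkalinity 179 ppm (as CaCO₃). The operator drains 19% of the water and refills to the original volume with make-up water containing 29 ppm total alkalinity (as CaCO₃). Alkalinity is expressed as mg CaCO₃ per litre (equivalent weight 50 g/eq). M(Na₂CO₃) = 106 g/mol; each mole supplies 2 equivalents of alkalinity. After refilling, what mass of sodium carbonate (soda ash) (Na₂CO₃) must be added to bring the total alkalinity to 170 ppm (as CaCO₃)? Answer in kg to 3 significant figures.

(a) 11.1 kg; (b) 9.51 kg

(a) Volume: 23,000 US gal × 3.785 L/gal = 87,055 L.
(a) Hardness to add: (307 − 192) = 115 mg/L as CaCO₃ × 87,055 L = 10,010 g as CaCO₃.
(a) Moles of Ca²⁺ (1 mol Ca²⁺ ≡ 1 mol CaCO₃): 10,010 / 100.1 g/mol = 100 mol.
(a) Mass of CaCl₂: 100 × 111 = 11,100 g.

(b) Volume: 460 m³ = 460,000 L.
(b) After draining 19% and refilling: 179 × 0.81 + 29 × 0.19 = 150.5 ppm.
(b) Deficit to target: 170 − 150.5 = 19.5 mg/L.
(b) As CaCO₃: 19.5 mg/L × 460,000 L = 8970 g; ÷ 50 g/eq ÷ 2 = 89.7 mol Na₂CO₃.
(b) Mass: 89.7 × 106 = 9508 g.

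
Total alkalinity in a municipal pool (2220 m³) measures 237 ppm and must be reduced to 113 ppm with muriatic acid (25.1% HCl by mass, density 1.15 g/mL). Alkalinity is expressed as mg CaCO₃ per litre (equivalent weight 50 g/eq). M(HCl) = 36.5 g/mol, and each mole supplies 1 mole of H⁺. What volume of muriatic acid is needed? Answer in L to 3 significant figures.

696 L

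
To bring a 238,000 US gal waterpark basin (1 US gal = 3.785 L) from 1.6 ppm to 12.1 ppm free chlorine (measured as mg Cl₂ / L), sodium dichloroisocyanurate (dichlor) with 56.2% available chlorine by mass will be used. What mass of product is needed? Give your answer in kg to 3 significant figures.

16.8 kg

Volume: 238,000 US gal × 3.785 L/gal = 900,830 L.
Chlorine deficit: 12.1 − 1.6 = 10.5 ppm = 10.5 mg/L as Cl₂.
Cl₂ equivalent needed: 10.5 mg/L × 900,830 L = 9,459,000 mg = 9459 g.
Product at 56.2% available chlorine: 9459 / 0.562 = 16,830 g.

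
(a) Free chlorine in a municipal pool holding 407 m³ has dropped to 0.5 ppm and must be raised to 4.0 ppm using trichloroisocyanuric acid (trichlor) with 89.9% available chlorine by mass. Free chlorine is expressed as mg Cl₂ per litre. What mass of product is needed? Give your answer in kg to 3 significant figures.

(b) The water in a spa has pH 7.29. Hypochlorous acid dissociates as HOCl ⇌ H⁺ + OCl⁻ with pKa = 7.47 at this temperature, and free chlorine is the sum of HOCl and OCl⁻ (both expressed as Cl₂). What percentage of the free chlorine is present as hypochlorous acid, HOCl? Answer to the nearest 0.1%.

(a) 1.58 kg; (b) 60.2%

(a) Volume: 407 m³ = 407,000 L.
(a) Chlorine deficit: 4.0 − 0.5 = 3.5 ppm = 3.5 mg/L as Cl₂.
(a) Cl₂ equivalent needed: 3.5 mg/L × 407,000 L = 1,424,000 mg = 1424 g.
(a) Product at 89.9% available chlorine: 1424 / 0.899 = 1585 g.

(b) [OCl⁻]/[HOCl] = 10^(pH − pKa) = 10^(7.29 − 7.47) = 10^-0.18 = 0.6607.
(b) Fraction as HOCl = 1 / (1 + 0.6607) = 0.6022.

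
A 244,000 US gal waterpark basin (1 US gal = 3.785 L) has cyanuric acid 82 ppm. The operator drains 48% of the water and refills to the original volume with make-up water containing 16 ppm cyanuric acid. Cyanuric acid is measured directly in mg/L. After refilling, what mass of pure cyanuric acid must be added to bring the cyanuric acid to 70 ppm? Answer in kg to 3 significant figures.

18.2 kg

Volume: 244,000 US gal × 3.785 L/gal = 923,540 L.
After draining 48% and refilling: 82 × 0.52 + 16 × 0.48 = 50.32 ppm.
Deficit to target: 70 − 50.32 = 19.68 mg/L.
Mass: 19.68 mg/L × 923,540 L = 18,180 g cyanuric acid.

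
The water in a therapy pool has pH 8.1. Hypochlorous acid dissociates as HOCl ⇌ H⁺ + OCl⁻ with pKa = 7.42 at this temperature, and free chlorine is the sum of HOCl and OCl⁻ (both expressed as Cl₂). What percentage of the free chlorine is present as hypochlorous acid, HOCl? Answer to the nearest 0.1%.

[OCl⁻]/[HOCl] = 10^(pH − pKa) = 10^(8.1 − 7.42) = 10^0.68 = 4.786.
Fraction as HOCl = 1 / (1 + 4.786) = 0.1728.

17.3%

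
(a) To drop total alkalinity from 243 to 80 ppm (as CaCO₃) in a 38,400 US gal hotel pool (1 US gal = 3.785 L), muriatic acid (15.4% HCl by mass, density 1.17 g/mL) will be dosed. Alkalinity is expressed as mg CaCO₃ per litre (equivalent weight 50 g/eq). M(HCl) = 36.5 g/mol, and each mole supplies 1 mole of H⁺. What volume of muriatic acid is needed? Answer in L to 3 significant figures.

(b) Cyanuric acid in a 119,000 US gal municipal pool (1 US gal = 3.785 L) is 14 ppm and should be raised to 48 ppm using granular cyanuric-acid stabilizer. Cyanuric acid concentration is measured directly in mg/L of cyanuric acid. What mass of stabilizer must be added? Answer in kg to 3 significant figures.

(a) 96.0 L; (b) 15.3 kg

(a) Volume: 38,400 US gal × 3.785 L/gal = 145,344 L.
(a) Alkalinity to neutralize: (243 − 80) = 163 mg/L as CaCO₃ × 145,344 L = 23,690 g as CaCO₃.
(a) Equivalents of H⁺ required: 23,690 ÷ 50 g/eq = 473.8 eq = 473.8 mol HCl.
(a) Mass of HCl: 473.8 × 36.5 = 17,290 g.
(a) Mass of 15.4% solution: 17,290 / 0.154 = 112,300 g.
(a) Volume: 112,300 g ÷ 1.17 g/mL = 95,980 mL.

(b) Volume: 119,000 US gal × 3.785 L/gal = 450,415 L.
(b) CYA to add: (48 − 14) = 34 mg/L × 450,415 L = 15,310 g cyanuric acid.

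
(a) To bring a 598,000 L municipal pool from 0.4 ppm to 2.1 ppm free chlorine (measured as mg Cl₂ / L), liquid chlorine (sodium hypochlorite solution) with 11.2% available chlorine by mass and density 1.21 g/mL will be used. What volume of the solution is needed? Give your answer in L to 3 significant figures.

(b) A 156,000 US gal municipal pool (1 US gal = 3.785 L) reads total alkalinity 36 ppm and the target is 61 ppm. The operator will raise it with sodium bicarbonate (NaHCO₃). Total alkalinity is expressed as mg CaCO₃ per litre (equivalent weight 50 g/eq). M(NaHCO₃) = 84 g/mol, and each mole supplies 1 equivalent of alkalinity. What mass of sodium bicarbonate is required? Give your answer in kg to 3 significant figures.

(a) 7.50 L; (b) 24.8 kg

(a) Chlorine deficit: 2.1 − 0.4 = 1.7 ppm = 1.7 mg/L as Cl₂.
(a) Cl₂ equivalent needed: 1.7 mg/L × 598,000 L = 1,017,000 mg = 1017 g.
(a) Product at 11.2% available chlorine: 1017 / 0.112 = 9077 g.
(a) Volume at density 1.21 g/mL: 9077 g ÷ 1.21 g/mL = 7501 mL.

(b) Volume: 156,000 US gal × 3.785 L/gal = 590,460 L.
(b) Alkalinity to add: (61 − 36) = 25 mg/L as CaCO₃ × 590,460 L = 14,760 g as CaCO₃.
(b) Equivalents: 14,760 g ÷ 50 g/eq = 295.2 eq.
(b) NaHCO₃ supplies 1 eq per mole → 295.2 mol.
(b) Mass: 295.2 mol × 84 g/mol = 24,800 g.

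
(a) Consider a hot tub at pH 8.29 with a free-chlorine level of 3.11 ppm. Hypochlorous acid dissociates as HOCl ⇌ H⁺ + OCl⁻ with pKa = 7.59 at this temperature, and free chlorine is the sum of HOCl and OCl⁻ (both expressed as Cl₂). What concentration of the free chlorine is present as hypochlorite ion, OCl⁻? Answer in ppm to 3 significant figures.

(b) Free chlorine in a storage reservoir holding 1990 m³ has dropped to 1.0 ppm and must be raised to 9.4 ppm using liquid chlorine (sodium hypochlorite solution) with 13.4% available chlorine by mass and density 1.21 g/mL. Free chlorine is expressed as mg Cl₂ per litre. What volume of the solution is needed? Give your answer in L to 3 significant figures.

(a) [OCl⁻]/[HOCl] = 10^(pH − pKa) = 10^(8.29 − 7.59) = 10^0.70 = 5.012.
(a) Fraction as HOCl = 1 / (1 + 5.012) = 0.1663.
(a) OCl⁻ = (1 − 0.1663) × 3.11 ppm = 2.593 ppm.

(b) Volume: 1990 m³ = 1,990,000 L.
(b) Chlorine deficit: 9.4 − 1.0 = 8.4 ppm = 8.4 mg/L as Cl₂.
(b) Cl₂ equivalent needed: 8.4 mg/L × 1,990,000 L = 16,720,000 mg = 16,720 g.
(b) Product at 13.4% available chlorine: 16,720 / 0.134 = 124,700 g.
(b) Volume at density 1.21 g/mL: 124,700 g ÷ 1.21 g/mL = 103,100 mL.

(a) 2.59 ppm; (b) 103 L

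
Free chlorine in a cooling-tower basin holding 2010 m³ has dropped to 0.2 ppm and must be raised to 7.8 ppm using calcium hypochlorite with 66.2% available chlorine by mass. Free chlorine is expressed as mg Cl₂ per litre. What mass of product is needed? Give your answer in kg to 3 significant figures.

23.1 kg

Volume: 2010 m³ = 2,010,000 L.
Chlorine deficit: 7.8 − 0.2 = 7.6 ppm = 7.6 mg/L as Cl₂.
Cl₂ equivalent needed: 7.6 mg/L × 2,010,000 L = 15,280,000 mg = 15,280 g.
Product at 66.2% available chlorine: 15,280 / 0.662 = 23,080 g.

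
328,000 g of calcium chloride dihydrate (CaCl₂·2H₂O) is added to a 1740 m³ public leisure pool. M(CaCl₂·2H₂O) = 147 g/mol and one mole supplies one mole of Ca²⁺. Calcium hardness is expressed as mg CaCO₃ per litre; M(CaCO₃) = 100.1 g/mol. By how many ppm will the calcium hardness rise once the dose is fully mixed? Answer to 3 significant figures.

Volume: 1740 m³ = 1,740,000 L.
Moles of Ca²⁺: 328,000 g ÷ 147 g/mol = 2231 mol.
As CaCO₃: 2231 mol × 100.1 g/mol = 223,400 g.
Rise: 223,400 g / 1,740,000 L × 1000 = 128.4 mg/L.

128 ppm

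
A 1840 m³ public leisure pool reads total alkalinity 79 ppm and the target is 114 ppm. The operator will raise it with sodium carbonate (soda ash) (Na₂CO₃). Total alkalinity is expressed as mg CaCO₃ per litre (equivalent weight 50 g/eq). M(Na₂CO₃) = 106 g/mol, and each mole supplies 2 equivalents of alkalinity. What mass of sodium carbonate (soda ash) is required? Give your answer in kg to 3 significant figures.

Volume: 1840 m³ = 1,840,000 L.
Alkalinity to add: (114 − 79) = 35 mg/L as CaCO₃ × 1,840,000 L = 64,400 g as CaCO₃.
Equivalents: 64,400 g ÷ 50 g/eq = 1288 eq.
Each mole of Na₂CO₃ supplies 2 eq, so 1288 / 2 = 644 mol.
Mass: 644 mol × 106 g/mol = 68,260 g.

68.3 kg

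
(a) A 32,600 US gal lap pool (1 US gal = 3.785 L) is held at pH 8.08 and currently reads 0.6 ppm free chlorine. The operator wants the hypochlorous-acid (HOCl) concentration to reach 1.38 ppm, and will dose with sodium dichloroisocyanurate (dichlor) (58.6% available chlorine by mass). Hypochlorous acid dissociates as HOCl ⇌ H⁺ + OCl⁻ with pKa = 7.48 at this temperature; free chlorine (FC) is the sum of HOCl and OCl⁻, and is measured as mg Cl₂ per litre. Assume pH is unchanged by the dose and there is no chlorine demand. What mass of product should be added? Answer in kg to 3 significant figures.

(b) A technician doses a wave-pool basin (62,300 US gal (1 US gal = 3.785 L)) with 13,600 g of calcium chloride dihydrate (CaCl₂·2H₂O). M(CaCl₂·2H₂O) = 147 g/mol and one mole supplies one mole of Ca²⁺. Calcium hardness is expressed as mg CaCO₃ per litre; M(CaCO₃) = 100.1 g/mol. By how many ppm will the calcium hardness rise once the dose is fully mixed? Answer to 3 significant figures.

(a) 1.32 kg; (b) 39.3 ppm

(a) Volume: 32,600 US gal × 3.785 L/gal = 123,391 L.
(a) [OCl⁻]/[HOCl] = 10^(pH − pKa) = 10^(8.08 − 7.48) = 3.981; fraction as HOCl = 1/(1 + 3.981) = 0.2008.
(a) Free chlorine required for 1.38 ppm HOCl: 1.38 / 0.2008 = 6.874 ppm.
(a) FC to add: 6.874 − 0.6 = 6.274 mg/L as Cl₂.
(a) Cl₂ equivalent: 6.274 mg/L × 123,391 L = 774.1 g.
(a) Product at 58.6% available Cl: 774.1 / 0.586 = 1321 g.

(b) Volume: 62,300 US gal × 3.785 L/gal = 235,806 L.
(b) Moles of Ca²⁺: 13,600 g ÷ 147 g/mol = 92.52 mol.
(b) As CaCO₃: 92.52 mol × 100.1 g/mol = 9261 g.
(b) Rise: 9261 g / 235,806 L × 1000 = 39.27 mg/L.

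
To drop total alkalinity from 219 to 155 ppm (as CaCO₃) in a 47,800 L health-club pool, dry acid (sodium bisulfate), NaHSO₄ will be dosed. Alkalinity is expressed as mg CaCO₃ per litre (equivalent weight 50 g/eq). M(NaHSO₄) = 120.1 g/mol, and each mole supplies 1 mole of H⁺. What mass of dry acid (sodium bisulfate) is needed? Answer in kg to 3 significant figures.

Alkalinity to neutralize: (219 − 155) = 64 mg/L as CaCO₃ × 47,800 L = 3059 g as CaCO₃.
Equivalents of H⁺ required: 3059 ÷ 50 g/eq = 61.18 eq = 61.18 mol NaHSO₄.
Mass of NaHSO₄: 61.18 × 120.1 = 7348 g.

7.35 kg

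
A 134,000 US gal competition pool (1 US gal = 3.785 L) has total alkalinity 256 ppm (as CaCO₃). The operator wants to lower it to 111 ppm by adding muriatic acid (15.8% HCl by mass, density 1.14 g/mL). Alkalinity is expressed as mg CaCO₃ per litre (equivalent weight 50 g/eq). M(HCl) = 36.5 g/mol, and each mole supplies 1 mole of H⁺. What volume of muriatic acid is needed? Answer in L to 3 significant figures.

Volume: 134,000 US gal × 3.785 L/gal = 507,190 L.
Alkalinity to neutralize: (256 − 111) = 145 mg/L as CaCO₃ × 507,190 L = 73,540 g as CaCO₃.
Equivalents of H⁺ required: 73,540 ÷ 50 g/eq = 1471 eq = 1471 mol HCl.
Mass of HCl: 1471 × 36.5 = 53,690 g.
Mass of 15.8% solution: 53,690 / 0.158 = 339,800 g.
Volume: 339,800 g ÷ 1.14 g/mL = 298,100 mL.

298 L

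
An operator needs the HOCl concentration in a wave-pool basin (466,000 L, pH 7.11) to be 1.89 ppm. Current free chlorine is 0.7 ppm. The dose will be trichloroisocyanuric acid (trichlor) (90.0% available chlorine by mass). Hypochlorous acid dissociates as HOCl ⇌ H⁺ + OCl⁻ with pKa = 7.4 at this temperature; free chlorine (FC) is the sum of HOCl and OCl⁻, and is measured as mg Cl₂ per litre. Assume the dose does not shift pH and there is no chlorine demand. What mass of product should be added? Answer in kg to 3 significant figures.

[OCl⁻]/[HOCl] = 10^(pH − pKa) = 10^(7.11 − 7.4) = 0.5129; fraction as HOCl = 1/(1 + 0.5129) = 0.661.
Free chlorine required for 1.89 ppm HOCl: 1.89 / 0.661 = 2.859 ppm.
FC to add: 2.859 − 0.7 = 2.159 mg/L as Cl₂.
Cl₂ equivalent: 2.159 mg/L × 466,000 L = 1006 g.
Product at 90.0% available Cl: 1006 / 0.9 = 1118 g.

1.12 kg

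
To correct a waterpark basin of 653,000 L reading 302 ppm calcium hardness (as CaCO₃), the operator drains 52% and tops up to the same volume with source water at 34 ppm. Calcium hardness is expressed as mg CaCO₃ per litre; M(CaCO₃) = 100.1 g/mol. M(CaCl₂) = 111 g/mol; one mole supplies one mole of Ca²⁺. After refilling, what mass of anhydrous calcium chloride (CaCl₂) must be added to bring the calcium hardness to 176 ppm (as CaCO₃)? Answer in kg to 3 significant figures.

9.67 kg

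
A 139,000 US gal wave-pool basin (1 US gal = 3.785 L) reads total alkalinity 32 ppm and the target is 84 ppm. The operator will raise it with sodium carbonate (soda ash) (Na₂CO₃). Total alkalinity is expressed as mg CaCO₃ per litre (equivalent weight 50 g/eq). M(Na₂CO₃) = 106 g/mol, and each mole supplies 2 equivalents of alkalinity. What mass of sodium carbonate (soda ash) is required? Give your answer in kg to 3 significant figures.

Volume: 139,000 US gal × 3.785 L/gal = 526,115 L.
Alkalinity to add: (84 − 32) = 52 mg/L as CaCO₃ × 526,115 L = 27,360 g as CaCO₃.
Equivalents: 27,360 g ÷ 50 g/eq = 547.2 eq.
Each mole of Na₂CO₃ supplies 2 eq, so 547.2 / 2 = 273.6 mol.
Mass: 273.6 mol × 106 g/mol = 29,000 g.

29.0 kg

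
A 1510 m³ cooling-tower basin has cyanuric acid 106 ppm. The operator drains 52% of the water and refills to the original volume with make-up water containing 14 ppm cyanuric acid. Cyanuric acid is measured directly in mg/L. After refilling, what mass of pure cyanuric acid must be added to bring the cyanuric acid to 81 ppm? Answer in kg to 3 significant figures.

34.5 kg

Volume: 1510 m³ = 1,510,000 L.
After draining 52% and refilling: 106 × 0.48 + 14 × 0.52 = 58.16 ppm.
Deficit to target: 81 − 58.16 = 22.84 mg/L.
Mass: 22.84 mg/L × 1,510,000 L = 34,490 g cyanuric acid.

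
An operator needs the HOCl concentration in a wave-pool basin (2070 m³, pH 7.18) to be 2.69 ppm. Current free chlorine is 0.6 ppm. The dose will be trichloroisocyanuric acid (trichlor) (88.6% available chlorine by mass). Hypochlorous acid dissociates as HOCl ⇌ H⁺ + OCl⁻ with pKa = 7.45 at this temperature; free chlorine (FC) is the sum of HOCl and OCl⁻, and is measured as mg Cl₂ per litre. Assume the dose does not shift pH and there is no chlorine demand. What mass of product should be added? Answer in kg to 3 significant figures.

8.26 kg

Volume: 2070 m³ = 2,070,000 L.
[OCl⁻]/[HOCl] = 10^(pH − pKa) = 10^(7.18 − 7.45) = 0.537; fraction as HOCl = 1/(1 + 0.537) = 0.6506.
Free chlorine required for 2.69 ppm HOCl: 2.69 / 0.6506 = 4.135 ppm.
FC to add: 4.135 − 0.6 = 3.535 mg/L as Cl₂.
Cl₂ equivalent: 3.535 mg/L × 2,070,000 L = 7317 g.
Product at 88.6% available Cl: 7317 / 0.886 = 8258 g.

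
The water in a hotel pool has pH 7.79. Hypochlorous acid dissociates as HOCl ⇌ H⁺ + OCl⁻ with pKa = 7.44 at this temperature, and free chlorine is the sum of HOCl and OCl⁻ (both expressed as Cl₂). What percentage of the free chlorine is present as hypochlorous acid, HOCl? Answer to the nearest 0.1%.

[OCl⁻]/[HOCl] = 10^(pH − pKa) = 10^(7.79 − 7.44) = 10^0.35 = 2.239.
Fraction as HOCl = 1 / (1 + 2.239) = 0.3088.

30.9%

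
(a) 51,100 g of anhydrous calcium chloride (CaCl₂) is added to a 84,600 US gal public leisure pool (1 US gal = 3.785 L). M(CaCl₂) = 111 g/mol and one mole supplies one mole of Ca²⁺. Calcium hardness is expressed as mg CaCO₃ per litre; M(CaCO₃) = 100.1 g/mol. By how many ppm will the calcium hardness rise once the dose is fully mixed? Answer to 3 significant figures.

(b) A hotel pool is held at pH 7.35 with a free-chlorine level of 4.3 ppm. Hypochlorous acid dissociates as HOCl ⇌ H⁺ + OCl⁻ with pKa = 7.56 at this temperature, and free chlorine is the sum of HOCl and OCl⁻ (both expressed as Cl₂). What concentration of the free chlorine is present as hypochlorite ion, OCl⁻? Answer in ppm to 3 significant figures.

(a) Volume: 84,600 US gal × 3.785 L/gal = 320,211 L.
(a) Moles of Ca²⁺: 51,100 g ÷ 111 g/mol = 460.4 mol.
(a) As CaCO₃: 460.4 mol × 100.1 g/mol = 46,080 g.
(a) Rise: 46,080 g / 320,211 L × 1000 = 143.9 mg/L.

(b) [OCl⁻]/[HOCl] = 10^(pH − pKa) = 10^(7.35 − 7.56) = 10^-0.21 = 0.6166.
(b) Fraction as HOCl = 1 / (1 + 0.6166) = 0.6186.
(b) OCl⁻ = (1 − 0.6186) × 4.3 ppm = 1.64 ppm.

(a) 144 ppm; (b) 1.64 ppm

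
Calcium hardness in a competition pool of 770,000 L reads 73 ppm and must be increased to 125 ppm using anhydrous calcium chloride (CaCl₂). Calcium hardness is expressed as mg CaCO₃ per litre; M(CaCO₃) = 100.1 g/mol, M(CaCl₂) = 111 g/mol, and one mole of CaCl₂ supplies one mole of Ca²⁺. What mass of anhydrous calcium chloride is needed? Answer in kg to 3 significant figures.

Hardness to add: (125 − 73) = 52 mg/L as CaCO₃ × 770,000 L = 40,040 g as CaCO₃.
Moles of Ca²⁺ (1 mol Ca²⁺ ≡ 1 mol CaCO₃): 40,040 / 100.1 g/mol = 400 mol.
Mass of CaCl₂: 400 × 111 = 44,400 g.

44.4 kg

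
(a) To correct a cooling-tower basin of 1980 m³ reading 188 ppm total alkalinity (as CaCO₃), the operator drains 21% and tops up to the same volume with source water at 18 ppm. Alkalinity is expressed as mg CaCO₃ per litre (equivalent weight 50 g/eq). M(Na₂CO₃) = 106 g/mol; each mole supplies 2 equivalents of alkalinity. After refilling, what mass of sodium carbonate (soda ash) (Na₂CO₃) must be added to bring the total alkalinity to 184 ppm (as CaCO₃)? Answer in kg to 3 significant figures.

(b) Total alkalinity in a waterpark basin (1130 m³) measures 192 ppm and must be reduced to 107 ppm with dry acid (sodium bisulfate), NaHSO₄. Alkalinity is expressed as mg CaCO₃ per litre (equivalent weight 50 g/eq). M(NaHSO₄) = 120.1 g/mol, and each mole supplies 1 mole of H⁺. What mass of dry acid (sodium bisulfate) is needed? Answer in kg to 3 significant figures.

(a) 66.5 kg; (b) 231 kg

(a) Volume: 1980 m³ = 1,980,000 L.
(a) After draining 21% and refilling: 188 × 0.79 + 18 × 0.21 = 152.3 ppm.
(a) Deficit to target: 184 − 152.3 = 31.7 mg/L.
(a) As CaCO₃: 31.7 mg/L × 1,980,000 L = 62,770 g; ÷ 50 g/eq ÷ 2 = 627.7 mol Na₂CO₃.
(a) Mass: 627.7 × 106 = 66,530 g.

(b) Volume: 1130 m³ = 1,130,000 L.
(b) Alkalinity to neutralize: (192 − 107) = 85 mg/L as CaCO₃ × 1,130,000 L = 96,050 g as CaCO₃.
(b) Equivalents of H⁺ required: 96,050 ÷ 50 g/eq = 1921 eq = 1921 mol NaHSO₄.
(b) Mass of NaHSO₄: 1921 × 120.1 = 230,700 g.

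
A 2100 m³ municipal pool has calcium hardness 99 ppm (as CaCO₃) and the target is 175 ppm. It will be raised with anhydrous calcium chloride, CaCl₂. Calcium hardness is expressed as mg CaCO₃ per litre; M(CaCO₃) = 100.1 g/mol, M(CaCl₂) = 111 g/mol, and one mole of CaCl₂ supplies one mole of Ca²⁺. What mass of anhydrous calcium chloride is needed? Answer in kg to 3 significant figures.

Volume: 2100 m³ = 2,100,000 L.
Hardness to add: (175 − 99) = 76 mg/L as CaCO₃ × 2,100,000 L = 159,600 g as CaCO₃.
Moles of Ca²⁺ (1 mol Ca²⁺ ≡ 1 mol CaCO₃): 159,600 / 100.1 g/mol = 1594 mol.
Mass of CaCl₂: 1594 × 111 = 177,000 g.

177 kg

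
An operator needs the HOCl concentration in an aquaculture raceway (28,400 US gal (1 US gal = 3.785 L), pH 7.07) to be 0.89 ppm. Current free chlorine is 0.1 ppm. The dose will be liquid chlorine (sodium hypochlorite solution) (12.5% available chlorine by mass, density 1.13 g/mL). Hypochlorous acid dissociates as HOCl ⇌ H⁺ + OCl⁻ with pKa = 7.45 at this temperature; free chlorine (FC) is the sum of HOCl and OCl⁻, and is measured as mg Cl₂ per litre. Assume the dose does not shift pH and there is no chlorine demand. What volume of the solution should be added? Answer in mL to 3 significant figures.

884 mL

Volume: 28,400 US gal × 3.785 L/gal = 107,494 L.
[OCl⁻]/[HOCl] = 10^(pH − pKa) = 10^(7.07 − 7.45) = 0.4169; fraction as HOCl = 1/(1 + 0.4169) = 0.7058.
Free chlorine required for 0.89 ppm HOCl: 0.89 / 0.7058 = 1.261 ppm.
FC to add: 1.261 − 0.1 = 1.161 mg/L as Cl₂.
Cl₂ equivalent: 1.161 mg/L × 107,494 L = 124.8 g.
Product at 12.5% available Cl: 124.8 / 0.125 = 998.4 g.
Volume: 998.4 g ÷ 1.13 g/mL = 883.6 mL.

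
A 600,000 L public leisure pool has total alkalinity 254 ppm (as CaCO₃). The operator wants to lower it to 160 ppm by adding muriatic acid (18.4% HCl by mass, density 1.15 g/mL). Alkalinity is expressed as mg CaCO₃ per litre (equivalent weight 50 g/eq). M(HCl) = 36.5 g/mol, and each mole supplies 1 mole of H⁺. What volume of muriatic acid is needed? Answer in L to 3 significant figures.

195 L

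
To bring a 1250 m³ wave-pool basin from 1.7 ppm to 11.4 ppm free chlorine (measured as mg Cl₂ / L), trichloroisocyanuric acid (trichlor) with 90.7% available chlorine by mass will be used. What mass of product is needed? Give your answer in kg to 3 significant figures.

Volume: 1250 m³ = 1,250,000 L.
Chlorine deficit: 11.4 − 1.7 = 9.7 ppm = 9.7 mg/L as Cl₂.
Cl₂ equivalent needed: 9.7 mg/L × 1,250,000 L = 12,120,000 mg = 12,120 g.
Product at 90.7% available chlorine: 12,120 / 0.907 = 13,370 g.

13.4 kg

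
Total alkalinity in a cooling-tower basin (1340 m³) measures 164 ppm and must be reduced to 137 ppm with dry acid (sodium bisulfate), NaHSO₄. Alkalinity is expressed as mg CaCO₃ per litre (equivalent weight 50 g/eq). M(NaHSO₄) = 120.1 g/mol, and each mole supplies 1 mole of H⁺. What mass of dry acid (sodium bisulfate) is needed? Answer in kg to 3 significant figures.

86.9 kg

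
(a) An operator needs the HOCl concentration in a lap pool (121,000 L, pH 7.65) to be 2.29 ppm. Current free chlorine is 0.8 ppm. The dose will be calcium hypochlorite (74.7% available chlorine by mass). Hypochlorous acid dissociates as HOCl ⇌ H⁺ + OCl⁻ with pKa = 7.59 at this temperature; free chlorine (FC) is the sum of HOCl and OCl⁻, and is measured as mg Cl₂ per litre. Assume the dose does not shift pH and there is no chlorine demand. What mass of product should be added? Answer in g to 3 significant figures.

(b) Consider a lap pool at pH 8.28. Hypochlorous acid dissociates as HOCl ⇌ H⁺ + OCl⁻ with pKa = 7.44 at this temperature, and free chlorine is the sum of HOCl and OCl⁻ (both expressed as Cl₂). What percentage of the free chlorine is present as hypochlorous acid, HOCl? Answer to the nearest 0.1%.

(a) [OCl⁻]/[HOCl] = 10^(pH − pKa) = 10^(7.65 − 7.59) = 1.148; fraction as HOCl = 1/(1 + 1.148) = 0.4655.
(a) Free chlorine required for 2.29 ppm HOCl: 2.29 / 0.4655 = 4.919 ppm.
(a) FC to add: 4.919 − 0.8 = 4.119 mg/L as Cl₂.
(a) Cl₂ equivalent: 4.119 mg/L × 121,000 L = 498.4 g.
(a) Product at 74.7% available Cl: 498.4 / 0.747 = 667.2 g.

(b) [OCl⁻]/[HOCl] = 10^(pH − pKa) = 10^(8.28 − 7.44) = 10^0.84 = 6.918.
(b) Fraction as HOCl = 1 / (1 + 6.918) = 0.1263.

(a) 667 g; (b) 12.6%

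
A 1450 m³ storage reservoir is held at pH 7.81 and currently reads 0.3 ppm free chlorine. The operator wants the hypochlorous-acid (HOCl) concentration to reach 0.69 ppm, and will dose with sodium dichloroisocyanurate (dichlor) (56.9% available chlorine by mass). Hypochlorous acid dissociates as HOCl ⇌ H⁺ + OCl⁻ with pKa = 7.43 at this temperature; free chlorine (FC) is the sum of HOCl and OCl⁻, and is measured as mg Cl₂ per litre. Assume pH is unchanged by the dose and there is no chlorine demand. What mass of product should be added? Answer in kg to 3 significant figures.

Volume: 1450 m³ = 1,450,000 L.
[OCl⁻]/[HOCl] = 10^(pH − pKa) = 10^(7.81 − 7.43) = 2.399; fraction as HOCl = 1/(1 + 2.399) = 0.2942.
Free chlorine required for 0.69 ppm HOCl: 0.69 / 0.2942 = 2.345 ppm.
FC to add: 2.345 − 0.3 = 2.045 mg/L as Cl₂.
Cl₂ equivalent: 2.045 mg/L × 1,450,000 L = 2966 g.
Product at 56.9% available Cl: 2966 / 0.569 = 5212 g.

5.21 kg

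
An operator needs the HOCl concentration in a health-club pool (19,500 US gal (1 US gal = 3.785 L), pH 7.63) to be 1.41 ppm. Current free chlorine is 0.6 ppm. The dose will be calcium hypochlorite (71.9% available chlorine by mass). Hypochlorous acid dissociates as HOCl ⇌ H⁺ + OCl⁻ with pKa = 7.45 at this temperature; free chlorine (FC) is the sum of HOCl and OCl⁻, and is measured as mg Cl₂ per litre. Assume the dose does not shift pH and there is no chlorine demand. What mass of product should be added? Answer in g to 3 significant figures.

302 g

Volume: 19,500 US gal × 3.785 L/gal = 73,808 L.
[OCl⁻]/[HOCl] = 10^(pH − pKa) = 10^(7.63 − 7.45) = 1.514; fraction as HOCl = 1/(1 + 1.514) = 0.3978.
Free chlorine required for 1.41 ppm HOCl: 1.41 / 0.3978 = 3.544 ppm.
FC to add: 3.544 − 0.6 = 2.944 mg/L as Cl₂.
Cl₂ equivalent: 2.944 mg/L × 73,808 L = 217.3 g.
Product at 71.9% available Cl: 217.3 / 0.719 = 302.2 g.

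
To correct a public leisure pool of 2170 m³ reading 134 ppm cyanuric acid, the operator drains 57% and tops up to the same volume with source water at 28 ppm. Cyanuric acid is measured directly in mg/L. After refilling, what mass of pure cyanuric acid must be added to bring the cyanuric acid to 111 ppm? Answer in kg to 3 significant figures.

81.2 kg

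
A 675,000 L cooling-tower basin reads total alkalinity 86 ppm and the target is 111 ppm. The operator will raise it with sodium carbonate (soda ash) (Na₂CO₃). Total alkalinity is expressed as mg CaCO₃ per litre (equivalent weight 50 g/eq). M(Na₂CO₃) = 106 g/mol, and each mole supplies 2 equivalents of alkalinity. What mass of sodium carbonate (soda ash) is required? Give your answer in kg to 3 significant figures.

Alkalinity to add: (111 − 86) = 25 mg/L as CaCO₃ × 675,000 L = 16,880 g as CaCO₃.
Equivalents: 16,880 g ÷ 50 g/eq = 337.5 eq.
Each mole of Na₂CO₃ supplies 2 eq, so 337.5 / 2 = 168.8 mol.
Mass: 168.8 mol × 106 g/mol = 17,890 g.

17.9 kg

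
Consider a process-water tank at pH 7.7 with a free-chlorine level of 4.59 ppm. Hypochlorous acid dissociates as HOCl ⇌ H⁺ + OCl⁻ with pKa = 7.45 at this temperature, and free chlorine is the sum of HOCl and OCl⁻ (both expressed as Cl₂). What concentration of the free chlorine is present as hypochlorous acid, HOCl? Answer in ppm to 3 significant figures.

[OCl⁻]/[HOCl] = 10^(pH − pKa) = 10^(7.7 − 7.45) = 10^0.25 = 1.778.
Fraction as HOCl = 1 / (1 + 1.778) = 0.3599.
HOCl = 0.3599 × 4.59 ppm = 1.652 ppm.

1.65 ppm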